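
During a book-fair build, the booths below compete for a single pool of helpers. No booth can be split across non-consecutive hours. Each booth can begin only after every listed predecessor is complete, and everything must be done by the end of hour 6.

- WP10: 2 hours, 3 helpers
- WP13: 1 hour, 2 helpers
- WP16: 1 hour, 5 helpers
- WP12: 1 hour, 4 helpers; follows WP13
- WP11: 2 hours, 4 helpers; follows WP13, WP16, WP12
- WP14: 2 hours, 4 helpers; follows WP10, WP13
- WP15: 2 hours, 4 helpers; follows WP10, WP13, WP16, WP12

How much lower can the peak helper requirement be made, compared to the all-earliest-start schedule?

Early-start peak: h1:10  h2:7  h3:12  h4:12  h5:0  h6:0 ⇒ 12.
Leveled (WP10@1, WP13@1, WP16@2, WP12@3, WP11@4, WP14@3, WP15@5): h1:5  h2:8  h3:8  h4:8  h5:8  h6:4 ⇒ 8.
Reduction 12 − 8 = 4.

4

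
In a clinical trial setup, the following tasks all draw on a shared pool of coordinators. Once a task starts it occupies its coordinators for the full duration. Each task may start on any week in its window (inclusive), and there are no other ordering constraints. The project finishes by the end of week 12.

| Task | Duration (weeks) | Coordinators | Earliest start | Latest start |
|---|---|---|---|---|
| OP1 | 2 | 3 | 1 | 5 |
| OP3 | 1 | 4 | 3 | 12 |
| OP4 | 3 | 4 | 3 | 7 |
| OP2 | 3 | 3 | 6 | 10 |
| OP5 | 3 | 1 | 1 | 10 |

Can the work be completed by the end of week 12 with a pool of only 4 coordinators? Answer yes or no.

yes

Schedule OP1@1, OP3@3, OP4@4, OP2@7, OP5@7: w1:3  w2:3  w3:4  w4:4  w5:4  w6:4  w7:4  w8:4  w9:4  w10:0  w11:0  w12:0 — peak 4 ≤ 4.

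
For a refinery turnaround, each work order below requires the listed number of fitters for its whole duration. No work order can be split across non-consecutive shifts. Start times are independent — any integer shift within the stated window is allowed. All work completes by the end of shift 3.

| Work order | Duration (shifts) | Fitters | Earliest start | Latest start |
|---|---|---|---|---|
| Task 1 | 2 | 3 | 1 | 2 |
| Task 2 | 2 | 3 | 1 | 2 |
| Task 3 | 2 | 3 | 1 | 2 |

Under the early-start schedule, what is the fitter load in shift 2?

9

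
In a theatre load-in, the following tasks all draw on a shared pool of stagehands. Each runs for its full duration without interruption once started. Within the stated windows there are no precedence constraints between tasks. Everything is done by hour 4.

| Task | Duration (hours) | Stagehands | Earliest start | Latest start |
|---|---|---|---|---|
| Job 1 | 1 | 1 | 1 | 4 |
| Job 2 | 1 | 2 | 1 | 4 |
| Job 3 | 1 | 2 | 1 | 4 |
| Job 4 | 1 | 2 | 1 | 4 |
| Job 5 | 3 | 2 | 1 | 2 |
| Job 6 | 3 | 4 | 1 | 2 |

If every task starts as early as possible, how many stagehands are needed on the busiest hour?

13

Early-start schedule: Job 1@1, Job 2@1, Job 3@1, Job 4@1, Job 5@1, Job 6@1.
Load per hour: hour 1: 13, hour 2: 6, hour 3: 6, hour 4: 0.
Peak is 13.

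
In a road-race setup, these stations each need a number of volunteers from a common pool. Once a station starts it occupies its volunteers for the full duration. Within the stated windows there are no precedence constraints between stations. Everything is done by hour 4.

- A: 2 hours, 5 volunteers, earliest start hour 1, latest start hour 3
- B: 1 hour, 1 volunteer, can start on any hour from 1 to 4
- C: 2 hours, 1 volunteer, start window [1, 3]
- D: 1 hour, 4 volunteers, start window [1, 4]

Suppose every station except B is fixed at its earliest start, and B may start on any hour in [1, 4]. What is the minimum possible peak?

10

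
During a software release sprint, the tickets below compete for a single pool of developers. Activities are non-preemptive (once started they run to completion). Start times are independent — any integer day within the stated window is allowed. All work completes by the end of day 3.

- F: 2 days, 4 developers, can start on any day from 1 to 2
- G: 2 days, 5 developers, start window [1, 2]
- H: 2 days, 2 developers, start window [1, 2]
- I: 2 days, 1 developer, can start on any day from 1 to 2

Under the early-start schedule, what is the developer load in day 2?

At early start, day 2 has: F, G, H, I.
Demand: 4 + 5 + 2 + 1 = 12.

12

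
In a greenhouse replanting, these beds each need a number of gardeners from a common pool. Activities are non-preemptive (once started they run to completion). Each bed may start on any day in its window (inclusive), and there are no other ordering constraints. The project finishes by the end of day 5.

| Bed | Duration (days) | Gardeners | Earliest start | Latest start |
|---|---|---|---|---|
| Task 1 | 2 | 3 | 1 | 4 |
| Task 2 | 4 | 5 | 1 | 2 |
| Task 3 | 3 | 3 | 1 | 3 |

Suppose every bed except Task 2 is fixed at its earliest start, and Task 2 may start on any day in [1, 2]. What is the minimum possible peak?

Task 2@1: d1:11  d2:11  d3:8  d4:5  d5:0 → peak 11
Task 2@2: d1:6  d2:11  d3:8  d4:5  d5:5 → peak 11
Best is Task 2@1, peak 11.

11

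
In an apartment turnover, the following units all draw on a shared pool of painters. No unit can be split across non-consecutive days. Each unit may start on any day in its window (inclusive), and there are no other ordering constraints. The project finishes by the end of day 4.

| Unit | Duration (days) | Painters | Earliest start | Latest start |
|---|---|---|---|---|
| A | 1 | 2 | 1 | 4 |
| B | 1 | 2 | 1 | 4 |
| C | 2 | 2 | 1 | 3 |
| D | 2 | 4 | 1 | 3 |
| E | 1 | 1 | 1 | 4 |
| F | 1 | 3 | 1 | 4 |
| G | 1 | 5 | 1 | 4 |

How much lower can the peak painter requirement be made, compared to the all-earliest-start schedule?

12

Early-start peak: d1:19  d2:6  d3:0  d4:0 ⇒ 19.
Leveled (A@1, B@1, C@1, D@2, E@1, F@3, G@4): d1:7  d2:6  d3:7  d4:5 ⇒ 7.
Reduction 19 − 7 = 12.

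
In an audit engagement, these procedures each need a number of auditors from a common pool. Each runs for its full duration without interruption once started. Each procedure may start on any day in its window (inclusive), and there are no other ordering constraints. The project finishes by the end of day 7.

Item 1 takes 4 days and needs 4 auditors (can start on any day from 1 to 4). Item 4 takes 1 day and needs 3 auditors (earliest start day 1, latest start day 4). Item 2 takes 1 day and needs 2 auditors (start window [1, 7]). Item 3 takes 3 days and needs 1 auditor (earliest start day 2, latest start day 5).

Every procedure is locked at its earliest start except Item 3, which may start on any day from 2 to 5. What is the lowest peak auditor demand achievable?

9

Item 3@2: d1:9  d2:5  d3:5  d4:5  d5:0  d6:0  d7:0 → peak 9
Item 3@3: d1:9  d2:4  d3:5  d4:5  d5:1  d6:0  d7:0 → peak 9
Item 3@4: d1:9  d2:4  d3:4  d4:5  d5:1  d6:1  d7:0 → peak 9
Item 3@5: d1:9  d2:4  d3:4  d4:4  d5:1  d6:1  d7:1 → peak 9
Best is Item 3@2, peak 9.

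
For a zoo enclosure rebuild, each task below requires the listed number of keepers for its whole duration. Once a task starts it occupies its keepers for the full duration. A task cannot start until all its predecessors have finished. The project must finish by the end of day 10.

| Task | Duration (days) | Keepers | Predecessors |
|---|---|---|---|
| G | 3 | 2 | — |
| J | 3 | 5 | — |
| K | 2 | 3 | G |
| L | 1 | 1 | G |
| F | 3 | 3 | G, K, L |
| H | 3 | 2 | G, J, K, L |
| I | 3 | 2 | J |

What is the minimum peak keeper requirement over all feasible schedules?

7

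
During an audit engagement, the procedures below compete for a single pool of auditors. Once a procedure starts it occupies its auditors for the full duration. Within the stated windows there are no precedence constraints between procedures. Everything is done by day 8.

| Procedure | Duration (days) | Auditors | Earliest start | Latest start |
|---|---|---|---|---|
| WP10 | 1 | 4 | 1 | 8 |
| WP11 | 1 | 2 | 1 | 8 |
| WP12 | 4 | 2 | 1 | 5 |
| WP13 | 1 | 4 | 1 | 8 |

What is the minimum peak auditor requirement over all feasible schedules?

Early-start (WP10@1, WP11@1, WP12@1, WP13@1) gives peak 12: d1:12  d2:2  d3:2  d4:2  d5:0  d6:0  d7:0  d8:0.
Shift WP11→2, WP12→2, WP13→6.
Schedule WP10@1, WP11@2, WP12@2, WP13@6: d1:4  d2:4  d3:2  d4:2  d5:2  d6:4  d7:0  d8:0 — peak 4.

4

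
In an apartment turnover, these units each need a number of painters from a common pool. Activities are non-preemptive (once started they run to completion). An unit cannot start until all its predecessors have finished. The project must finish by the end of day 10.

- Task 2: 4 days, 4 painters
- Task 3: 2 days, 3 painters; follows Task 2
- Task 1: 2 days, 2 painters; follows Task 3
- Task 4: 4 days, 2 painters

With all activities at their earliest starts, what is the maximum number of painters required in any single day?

6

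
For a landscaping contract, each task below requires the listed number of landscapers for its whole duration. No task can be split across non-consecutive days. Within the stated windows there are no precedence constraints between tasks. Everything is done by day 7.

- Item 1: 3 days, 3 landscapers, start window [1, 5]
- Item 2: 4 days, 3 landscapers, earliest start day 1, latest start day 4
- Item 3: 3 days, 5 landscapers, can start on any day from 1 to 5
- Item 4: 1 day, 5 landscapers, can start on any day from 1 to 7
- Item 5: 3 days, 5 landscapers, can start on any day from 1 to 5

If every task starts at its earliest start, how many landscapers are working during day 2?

At early start, day 2 has: Item 1, Item 2, Item 3, Item 5.
Demand: 3 + 3 + 5 + 5 = 16.

16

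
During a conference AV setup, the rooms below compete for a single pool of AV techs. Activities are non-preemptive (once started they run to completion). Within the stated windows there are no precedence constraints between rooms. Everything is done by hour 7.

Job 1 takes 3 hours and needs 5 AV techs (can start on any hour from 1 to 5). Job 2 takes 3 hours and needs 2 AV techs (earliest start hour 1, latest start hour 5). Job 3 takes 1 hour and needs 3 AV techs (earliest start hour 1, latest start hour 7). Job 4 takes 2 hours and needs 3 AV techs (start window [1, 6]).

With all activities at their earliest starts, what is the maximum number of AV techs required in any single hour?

13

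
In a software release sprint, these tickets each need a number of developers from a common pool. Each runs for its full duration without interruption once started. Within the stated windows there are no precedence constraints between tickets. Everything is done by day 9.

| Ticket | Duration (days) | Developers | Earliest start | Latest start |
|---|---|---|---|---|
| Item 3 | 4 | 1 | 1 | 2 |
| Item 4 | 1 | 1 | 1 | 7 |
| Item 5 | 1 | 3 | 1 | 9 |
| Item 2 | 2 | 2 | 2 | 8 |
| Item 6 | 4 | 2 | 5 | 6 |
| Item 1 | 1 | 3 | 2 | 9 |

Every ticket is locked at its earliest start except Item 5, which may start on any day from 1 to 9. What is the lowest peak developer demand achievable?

6

Item 5@1: d1:5  d2:6  d3:3  d4:1  d5:2  d6:2  d7:2  d8:2  d9:0 → peak 6
Item 5@2: d1:2  d2:9  d3:3  d4:1  d5:2  d6:2  d7:2  d8:2  d9:0 → peak 9
Item 5@3: d1:2  d2:6  d3:6  d4:1  d5:2  d6:2  d7:2  d8:2  d9:0 → peak 6
Item 5@4: d1:2  d2:6  d3:3  d4:4  d5:2  d6:2  d7:2  d8:2  d9:0 → peak 6
Item 5@5: d1:2  d2:6  d3:3  d4:1  d5:5  d6:2  d7:2  d8:2  d9:0 → peak 6
Item 5@6: d1:2  d2:6  d3:3  d4:1  d5:2  d6:5  d7:2  d8:2  d9:0 → peak 6
Item 5@7: d1:2  d2:6  d3:3  d4:1  d5:2  d6:2  d7:5  d8:2  d9:0 → peak 6
Item 5@8: d1:2  d2:6  d3:3  d4:1  d5:2  d6:2  d7:2  d8:5  d9:0 → peak 6
Item 5@9: d1:2  d2:6  d3:3  d4:1  d5:2  d6:2  d7:2  d8:2  d9:3 → peak 6
Best is Item 5@1, peak 6.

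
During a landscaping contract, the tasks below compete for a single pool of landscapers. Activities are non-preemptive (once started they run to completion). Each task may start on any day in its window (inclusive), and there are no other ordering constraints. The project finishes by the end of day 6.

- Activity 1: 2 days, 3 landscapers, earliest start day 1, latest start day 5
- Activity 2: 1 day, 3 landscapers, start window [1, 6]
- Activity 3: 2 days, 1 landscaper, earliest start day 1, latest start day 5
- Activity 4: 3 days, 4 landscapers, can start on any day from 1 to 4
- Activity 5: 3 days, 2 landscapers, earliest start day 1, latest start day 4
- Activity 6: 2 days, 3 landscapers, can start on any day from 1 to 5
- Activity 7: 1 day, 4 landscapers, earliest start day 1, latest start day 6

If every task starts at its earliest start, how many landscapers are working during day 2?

13

At early start, day 2 has: Activity 1, Activity 3, Activity 4, Activity 5, Activity 6.
Demand: 3 + 1 + 4 + 2 + 3 = 13.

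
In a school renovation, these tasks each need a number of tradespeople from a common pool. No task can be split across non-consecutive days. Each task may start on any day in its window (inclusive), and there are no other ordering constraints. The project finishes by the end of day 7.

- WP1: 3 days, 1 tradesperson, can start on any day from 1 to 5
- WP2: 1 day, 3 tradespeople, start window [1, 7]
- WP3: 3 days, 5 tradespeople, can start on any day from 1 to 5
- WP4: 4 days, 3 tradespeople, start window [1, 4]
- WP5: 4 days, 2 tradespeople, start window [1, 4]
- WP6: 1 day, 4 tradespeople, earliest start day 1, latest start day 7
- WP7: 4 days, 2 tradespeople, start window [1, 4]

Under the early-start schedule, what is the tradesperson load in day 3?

13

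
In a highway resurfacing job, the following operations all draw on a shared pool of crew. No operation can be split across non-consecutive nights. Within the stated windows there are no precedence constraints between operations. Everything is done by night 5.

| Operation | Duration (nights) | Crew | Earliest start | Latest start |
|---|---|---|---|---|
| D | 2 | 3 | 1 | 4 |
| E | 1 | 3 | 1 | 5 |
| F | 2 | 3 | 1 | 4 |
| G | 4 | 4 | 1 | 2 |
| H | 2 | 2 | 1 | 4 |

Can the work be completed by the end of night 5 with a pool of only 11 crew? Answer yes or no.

yes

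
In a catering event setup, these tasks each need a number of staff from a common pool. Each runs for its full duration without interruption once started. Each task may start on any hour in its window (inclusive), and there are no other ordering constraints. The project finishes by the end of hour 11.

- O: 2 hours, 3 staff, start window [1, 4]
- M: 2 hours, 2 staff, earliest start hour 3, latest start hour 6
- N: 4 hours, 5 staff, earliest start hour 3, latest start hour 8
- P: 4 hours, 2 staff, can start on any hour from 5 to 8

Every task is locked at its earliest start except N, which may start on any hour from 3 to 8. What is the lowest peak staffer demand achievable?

7

N@3: h1:3  h2:3  h3:7  h4:7  h5:7  h6:7  h7:2  h8:2  h9:0  h10:0  h11:0 → peak 7
N@4: h1:3  h2:3  h3:2  h4:7  h5:7  h6:7  h7:7  h8:2  h9:0  h10:0  h11:0 → peak 7
N@5: h1:3  h2:3  h3:2  h4:2  h5:7  h6:7  h7:7  h8:7  h9:0  h10:0  h11:0 → peak 7
N@6: h1:3  h2:3  h3:2  h4:2  h5:2  h6:7  h7:7  h8:7  h9:5  h10:0  h11:0 → peak 7
N@7: h1:3  h2:3  h3:2  h4:2  h5:2  h6:2  h7:7  h8:7  h9:5  h10:5  h11:0 → peak 7
N@8: h1:3  h2:3  h3:2  h4:2  h5:2  h6:2  h7:2  h8:7  h9:5  h10:5  h11:5 → peak 7
Best is N@3, peak 7.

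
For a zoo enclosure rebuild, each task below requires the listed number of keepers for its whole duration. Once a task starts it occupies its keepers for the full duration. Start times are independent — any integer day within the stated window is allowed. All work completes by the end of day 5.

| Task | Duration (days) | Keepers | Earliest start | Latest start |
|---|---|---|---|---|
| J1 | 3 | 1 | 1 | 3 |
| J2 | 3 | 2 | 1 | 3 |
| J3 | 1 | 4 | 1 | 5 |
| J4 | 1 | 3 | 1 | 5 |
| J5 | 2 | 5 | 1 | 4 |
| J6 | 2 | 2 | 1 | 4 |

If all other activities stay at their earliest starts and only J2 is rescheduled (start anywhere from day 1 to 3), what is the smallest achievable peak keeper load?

J2@1: d1:17  d2:10  d3:3  d4:0  d5:0 → peak 17
J2@2: d1:15  d2:10  d3:3  d4:2  d5:0 → peak 15
J2@3: d1:15  d2:8  d3:3  d4:2  d5:2 → peak 15
Best is J2@2, peak 15.

15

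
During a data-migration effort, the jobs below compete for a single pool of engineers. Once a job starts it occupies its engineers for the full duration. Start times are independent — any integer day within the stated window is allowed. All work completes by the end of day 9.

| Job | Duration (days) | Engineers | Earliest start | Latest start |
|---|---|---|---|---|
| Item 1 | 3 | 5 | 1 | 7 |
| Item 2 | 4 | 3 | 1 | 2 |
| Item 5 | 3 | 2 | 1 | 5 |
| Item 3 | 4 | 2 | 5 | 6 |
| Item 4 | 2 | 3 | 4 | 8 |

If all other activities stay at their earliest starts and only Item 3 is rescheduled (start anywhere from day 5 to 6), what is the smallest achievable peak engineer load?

Item 3@5: d1:10  d2:10  d3:10  d4:6  d5:5  d6:2  d7:2  d8:2  d9:0 → peak 10
Item 3@6: d1:10  d2:10  d3:10  d4:6  d5:3  d6:2  d7:2  d8:2  d9:2 → peak 10
Best is Item 3@5, peak 10.

10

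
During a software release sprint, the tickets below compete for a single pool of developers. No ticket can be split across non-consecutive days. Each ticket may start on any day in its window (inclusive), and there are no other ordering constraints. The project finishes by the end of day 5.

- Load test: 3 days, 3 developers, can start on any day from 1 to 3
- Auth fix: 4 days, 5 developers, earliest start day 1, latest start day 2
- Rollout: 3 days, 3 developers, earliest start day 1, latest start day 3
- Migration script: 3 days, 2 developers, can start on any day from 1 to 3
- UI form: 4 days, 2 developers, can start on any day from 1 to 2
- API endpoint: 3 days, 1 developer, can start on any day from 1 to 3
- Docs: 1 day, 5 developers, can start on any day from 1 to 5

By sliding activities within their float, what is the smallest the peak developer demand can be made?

Early-start (Load test@1, Auth fix@1, Rollout@1, Migration script@1, UI form@1, API endpoint@1, Docs@1) gives peak 21: d1:21  d2:16  d3:16  d4:7  d5:0.
Shift Docs→4.
Schedule Load test@1, Auth fix@1, Rollout@1, Migration script@1, UI form@1, API endpoint@1, Docs@4: d1:16  d2:16  d3:16  d4:12  d5:0 — peak 16.

16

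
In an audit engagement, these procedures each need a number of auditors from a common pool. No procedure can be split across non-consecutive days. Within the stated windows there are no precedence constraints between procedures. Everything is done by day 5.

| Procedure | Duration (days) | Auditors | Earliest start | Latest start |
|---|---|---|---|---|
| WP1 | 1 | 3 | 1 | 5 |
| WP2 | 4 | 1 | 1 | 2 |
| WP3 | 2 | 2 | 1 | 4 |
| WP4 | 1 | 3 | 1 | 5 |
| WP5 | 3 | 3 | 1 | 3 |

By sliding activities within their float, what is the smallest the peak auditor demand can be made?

6

Early-start (WP1@1, WP2@1, WP3@1, WP4@1, WP5@1) gives peak 12: d1:12  d2:6  d3:4  d4:1  d5:0.
Shift WP4→2, WP5→3.
Schedule WP1@1, WP2@1, WP3@1, WP4@2, WP5@3: d1:6  d2:6  d3:4  d4:4  d5:3 — peak 6.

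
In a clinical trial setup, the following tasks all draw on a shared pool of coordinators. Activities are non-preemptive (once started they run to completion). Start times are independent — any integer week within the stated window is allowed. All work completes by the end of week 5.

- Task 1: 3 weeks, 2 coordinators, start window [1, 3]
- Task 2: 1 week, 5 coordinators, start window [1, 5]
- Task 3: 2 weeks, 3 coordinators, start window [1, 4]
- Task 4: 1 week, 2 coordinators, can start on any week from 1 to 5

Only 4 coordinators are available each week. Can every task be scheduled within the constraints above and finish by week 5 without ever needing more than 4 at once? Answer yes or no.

no

The minimum achievable peak is 5; 4 < 5, so no feasible schedule stays within the cap.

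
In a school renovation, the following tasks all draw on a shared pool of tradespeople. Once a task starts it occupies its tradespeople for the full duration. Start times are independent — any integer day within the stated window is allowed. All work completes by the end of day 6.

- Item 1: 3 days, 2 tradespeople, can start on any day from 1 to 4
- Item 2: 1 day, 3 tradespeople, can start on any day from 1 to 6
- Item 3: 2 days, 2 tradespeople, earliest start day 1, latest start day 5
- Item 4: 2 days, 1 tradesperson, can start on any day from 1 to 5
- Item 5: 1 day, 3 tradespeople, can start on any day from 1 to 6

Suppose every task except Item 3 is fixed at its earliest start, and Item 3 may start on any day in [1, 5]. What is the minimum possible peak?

9

Item 3@1: d1:11  d2:5  d3:2  d4:0  d5:0  d6:0 → peak 11
Item 3@2: d1:9  d2:5  d3:4  d4:0  d5:0  d6:0 → peak 9
Item 3@3: d1:9  d2:3  d3:4  d4:2  d5:0  d6:0 → peak 9
Item 3@4: d1:9  d2:3  d3:2  d4:2  d5:2  d6:0 → peak 9
Item 3@5: d1:9  d2:3  d3:2  d4:0  d5:2  d6:2 → peak 9
Best is Item 3@2, peak 9.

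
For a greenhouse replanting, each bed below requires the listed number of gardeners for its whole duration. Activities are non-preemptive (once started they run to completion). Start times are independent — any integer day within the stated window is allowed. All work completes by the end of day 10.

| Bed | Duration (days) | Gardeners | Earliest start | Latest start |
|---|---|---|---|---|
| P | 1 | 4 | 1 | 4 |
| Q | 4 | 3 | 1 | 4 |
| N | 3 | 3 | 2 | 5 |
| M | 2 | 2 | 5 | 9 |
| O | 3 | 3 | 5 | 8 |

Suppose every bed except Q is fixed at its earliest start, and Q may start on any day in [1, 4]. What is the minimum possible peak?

Q@1: d1:7  d2:6  d3:6  d4:6  d5:5  d6:5  d7:3  d8:0  d9:0  d10:0 → peak 7
Q@2: d1:4  d2:6  d3:6  d4:6  d5:8  d6:5  d7:3  d8:0  d9:0  d10:0 → peak 8
Q@3: d1:4  d2:3  d3:6  d4:6  d5:8  d6:8  d7:3  d8:0  d9:0  d10:0 → peak 8
Q@4: d1:4  d2:3  d3:3  d4:6  d5:8  d6:8  d7:6  d8:0  d9:0  d10:0 → peak 8
Best is Q@1, peak 7.

7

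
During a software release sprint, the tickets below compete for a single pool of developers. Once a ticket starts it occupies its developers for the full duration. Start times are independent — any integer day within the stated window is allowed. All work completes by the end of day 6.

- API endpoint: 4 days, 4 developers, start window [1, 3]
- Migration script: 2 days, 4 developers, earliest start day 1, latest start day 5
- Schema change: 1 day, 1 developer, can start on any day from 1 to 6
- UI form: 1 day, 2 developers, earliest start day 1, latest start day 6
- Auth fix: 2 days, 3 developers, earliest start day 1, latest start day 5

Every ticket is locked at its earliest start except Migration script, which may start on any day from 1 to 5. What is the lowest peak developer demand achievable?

10

Migration script@1: d1:14  d2:11  d3:4  d4:4  d5:0  d6:0 → peak 14
Migration script@2: d1:10  d2:11  d3:8  d4:4  d5:0  d6:0 → peak 11
Migration script@3: d1:10  d2:7  d3:8  d4:8  d5:0  d6:0 → peak 10
Migration script@4: d1:10  d2:7  d3:4  d4:8  d5:4  d6:0 → peak 10
Migration script@5: d1:10  d2:7  d3:4  d4:4  d5:4  d6:4 → peak 10
Best is Migration script@3, peak 10.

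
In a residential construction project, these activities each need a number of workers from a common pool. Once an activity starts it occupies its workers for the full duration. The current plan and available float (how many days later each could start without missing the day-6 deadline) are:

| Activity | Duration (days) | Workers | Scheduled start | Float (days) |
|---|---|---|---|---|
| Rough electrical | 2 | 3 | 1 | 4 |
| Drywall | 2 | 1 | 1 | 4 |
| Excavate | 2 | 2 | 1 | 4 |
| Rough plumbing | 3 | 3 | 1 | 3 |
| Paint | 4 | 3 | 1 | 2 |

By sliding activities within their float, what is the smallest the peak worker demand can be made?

6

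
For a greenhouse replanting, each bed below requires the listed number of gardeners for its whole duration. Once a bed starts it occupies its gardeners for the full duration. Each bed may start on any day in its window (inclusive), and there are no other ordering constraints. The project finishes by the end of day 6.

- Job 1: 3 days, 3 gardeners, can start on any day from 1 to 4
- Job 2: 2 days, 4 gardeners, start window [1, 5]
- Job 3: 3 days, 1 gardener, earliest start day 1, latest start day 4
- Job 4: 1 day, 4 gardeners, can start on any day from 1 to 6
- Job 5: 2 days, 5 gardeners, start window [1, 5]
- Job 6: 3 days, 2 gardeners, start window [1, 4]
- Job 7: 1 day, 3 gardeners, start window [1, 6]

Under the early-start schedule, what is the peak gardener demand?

22

Early-start schedule: Job 1@1, Job 2@1, Job 3@1, Job 4@1, Job 5@1, Job 6@1, Job 7@1.
Load per day: day 1: 22, day 2: 15, day 3: 6, day 4: 0, day 5: 0, day 6: 0.
Peak is 22.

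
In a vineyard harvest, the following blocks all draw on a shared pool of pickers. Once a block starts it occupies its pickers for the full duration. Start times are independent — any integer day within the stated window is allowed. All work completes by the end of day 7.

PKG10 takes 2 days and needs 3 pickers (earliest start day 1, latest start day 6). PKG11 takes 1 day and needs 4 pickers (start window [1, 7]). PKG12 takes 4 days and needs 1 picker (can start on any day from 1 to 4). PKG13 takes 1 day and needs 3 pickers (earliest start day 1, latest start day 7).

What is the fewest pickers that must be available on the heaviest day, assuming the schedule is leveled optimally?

Early-start (PKG10@1, PKG11@1, PKG12@1, PKG13@1) gives peak 11: d1:11  d2:4  d3:1  d4:1  d5:0  d6:0  d7:0.
Shift PKG11→3, PKG12→4, PKG13→4.
Schedule PKG10@1, PKG11@3, PKG12@4, PKG13@4: d1:3  d2:3  d3:4  d4:4  d5:1  d6:1  d7:1 — peak 4.

4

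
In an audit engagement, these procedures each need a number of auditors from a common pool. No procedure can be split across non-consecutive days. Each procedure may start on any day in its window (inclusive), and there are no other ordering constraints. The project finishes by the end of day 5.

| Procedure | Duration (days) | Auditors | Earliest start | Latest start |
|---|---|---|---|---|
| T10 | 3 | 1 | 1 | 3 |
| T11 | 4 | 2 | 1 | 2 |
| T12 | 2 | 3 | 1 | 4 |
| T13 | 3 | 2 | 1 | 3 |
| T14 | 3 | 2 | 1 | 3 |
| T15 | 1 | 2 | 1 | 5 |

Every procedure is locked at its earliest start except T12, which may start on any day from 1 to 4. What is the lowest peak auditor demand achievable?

9

T12@1: d1:12  d2:10  d3:7  d4:2  d5:0 → peak 12
T12@2: d1:9  d2:10  d3:10  d4:2  d5:0 → peak 10
T12@3: d1:9  d2:7  d3:10  d4:5  d5:0 → peak 10
T12@4: d1:9  d2:7  d3:7  d4:5  d5:3 → peak 9
Best is T12@4, peak 9.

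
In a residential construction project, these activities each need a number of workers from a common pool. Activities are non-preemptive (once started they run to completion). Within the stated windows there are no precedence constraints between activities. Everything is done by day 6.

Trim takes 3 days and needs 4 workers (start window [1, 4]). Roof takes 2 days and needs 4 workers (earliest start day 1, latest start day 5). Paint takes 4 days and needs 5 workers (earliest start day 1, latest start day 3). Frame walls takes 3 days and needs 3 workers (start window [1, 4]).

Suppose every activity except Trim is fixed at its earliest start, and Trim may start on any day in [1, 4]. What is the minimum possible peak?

Trim@1: d1:16  d2:16  d3:12  d4:5  d5:0  d6:0 → peak 16
Trim@2: d1:12  d2:16  d3:12  d4:9  d5:0  d6:0 → peak 16
Trim@3: d1:12  d2:12  d3:12  d4:9  d5:4  d6:0 → peak 12
Trim@4: d1:12  d2:12  d3:8  d4:9  d5:4  d6:4 → peak 12
Best is Trim@3, peak 12.

12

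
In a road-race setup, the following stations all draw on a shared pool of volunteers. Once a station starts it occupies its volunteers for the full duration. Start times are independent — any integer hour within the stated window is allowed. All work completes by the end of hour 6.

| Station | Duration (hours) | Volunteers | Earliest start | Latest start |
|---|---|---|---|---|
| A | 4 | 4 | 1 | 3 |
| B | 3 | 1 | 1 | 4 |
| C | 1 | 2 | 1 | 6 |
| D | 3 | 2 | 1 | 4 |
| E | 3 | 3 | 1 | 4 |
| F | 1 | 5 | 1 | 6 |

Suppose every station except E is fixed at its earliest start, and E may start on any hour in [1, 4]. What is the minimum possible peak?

14

E@1: h1:17  h2:10  h3:10  h4:4  h5:0  h6:0 → peak 17
E@2: h1:14  h2:10  h3:10  h4:7  h5:0  h6:0 → peak 14
E@3: h1:14  h2:7  h3:10  h4:7  h5:3  h6:0 → peak 14
E@4: h1:14  h2:7  h3:7  h4:7  h5:3  h6:3 → peak 14
Best is E@2, peak 14.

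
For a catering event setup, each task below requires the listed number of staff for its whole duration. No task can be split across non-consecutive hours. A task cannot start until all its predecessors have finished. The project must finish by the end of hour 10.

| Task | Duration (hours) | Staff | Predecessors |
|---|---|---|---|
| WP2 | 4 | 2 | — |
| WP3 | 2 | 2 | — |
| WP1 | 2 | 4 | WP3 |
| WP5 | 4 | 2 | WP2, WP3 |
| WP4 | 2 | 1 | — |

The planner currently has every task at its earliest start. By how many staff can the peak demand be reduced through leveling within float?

2

Early-start peak: h1:5  h2:5  h3:6  h4:6  h5:2  h6:2  h7:2  h8:2  h9:0  h10:0 ⇒ 6.
Leveled (WP2@1, WP3@1, WP1@5, WP5@7, WP4@3): h1:4  h2:4  h3:3  h4:3  h5:4  h6:4  h7:2  h8:2  h9:2  h10:2 ⇒ 4.
Reduction 6 − 4 = 2.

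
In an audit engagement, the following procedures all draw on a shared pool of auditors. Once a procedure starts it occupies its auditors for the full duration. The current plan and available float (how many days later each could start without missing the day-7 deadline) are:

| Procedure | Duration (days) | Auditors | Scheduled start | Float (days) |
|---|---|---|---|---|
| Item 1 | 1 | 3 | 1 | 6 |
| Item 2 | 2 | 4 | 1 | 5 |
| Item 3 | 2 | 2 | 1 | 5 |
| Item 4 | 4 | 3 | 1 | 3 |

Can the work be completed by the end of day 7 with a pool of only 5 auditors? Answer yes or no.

Schedule Item 1@1, Item 2@2, Item 3@4, Item 4@4: d1:3  d2:4  d3:4  d4:5  d5:5  d6:3  d7:3 — peak 5 ≤ 5.

yes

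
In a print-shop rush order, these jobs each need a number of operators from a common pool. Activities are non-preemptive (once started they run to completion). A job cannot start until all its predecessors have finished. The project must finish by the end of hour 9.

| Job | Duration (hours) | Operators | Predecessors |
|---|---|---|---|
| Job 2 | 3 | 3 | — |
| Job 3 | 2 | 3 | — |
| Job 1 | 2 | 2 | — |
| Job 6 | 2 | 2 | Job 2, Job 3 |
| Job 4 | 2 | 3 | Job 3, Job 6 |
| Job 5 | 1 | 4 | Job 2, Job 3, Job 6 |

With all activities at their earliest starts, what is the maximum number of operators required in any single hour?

8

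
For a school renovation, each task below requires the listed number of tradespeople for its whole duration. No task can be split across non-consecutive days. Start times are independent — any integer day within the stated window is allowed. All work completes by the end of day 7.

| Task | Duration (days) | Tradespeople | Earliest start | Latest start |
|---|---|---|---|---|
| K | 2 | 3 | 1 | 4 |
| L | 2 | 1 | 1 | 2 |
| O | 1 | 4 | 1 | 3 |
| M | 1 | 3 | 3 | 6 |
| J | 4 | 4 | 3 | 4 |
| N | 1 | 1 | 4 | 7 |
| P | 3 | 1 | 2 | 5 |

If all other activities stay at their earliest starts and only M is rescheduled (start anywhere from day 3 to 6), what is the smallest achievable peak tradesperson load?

M@3: d1:8  d2:5  d3:8  d4:6  d5:4  d6:4  d7:0 → peak 8
M@4: d1:8  d2:5  d3:5  d4:9  d5:4  d6:4  d7:0 → peak 9
M@5: d1:8  d2:5  d3:5  d4:6  d5:7  d6:4  d7:0 → peak 8
M@6: d1:8  d2:5  d3:5  d4:6  d5:4  d6:7  d7:0 → peak 8
Best is M@3, peak 8.

8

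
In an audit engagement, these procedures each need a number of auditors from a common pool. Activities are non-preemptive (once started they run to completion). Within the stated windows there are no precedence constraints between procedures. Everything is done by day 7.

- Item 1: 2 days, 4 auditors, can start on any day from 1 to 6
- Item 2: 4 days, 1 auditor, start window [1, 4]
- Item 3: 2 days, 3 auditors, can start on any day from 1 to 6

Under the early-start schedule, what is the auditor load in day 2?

At early start, day 2 has: Item 1, Item 2, Item 3.
Demand: 4 + 1 + 3 = 8.

8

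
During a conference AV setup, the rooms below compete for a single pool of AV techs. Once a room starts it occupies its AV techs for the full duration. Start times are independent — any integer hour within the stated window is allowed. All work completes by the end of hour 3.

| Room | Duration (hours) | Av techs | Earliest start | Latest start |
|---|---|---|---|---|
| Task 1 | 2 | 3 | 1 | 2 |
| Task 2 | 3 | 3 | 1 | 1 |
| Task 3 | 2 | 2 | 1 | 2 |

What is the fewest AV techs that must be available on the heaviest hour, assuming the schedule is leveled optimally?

8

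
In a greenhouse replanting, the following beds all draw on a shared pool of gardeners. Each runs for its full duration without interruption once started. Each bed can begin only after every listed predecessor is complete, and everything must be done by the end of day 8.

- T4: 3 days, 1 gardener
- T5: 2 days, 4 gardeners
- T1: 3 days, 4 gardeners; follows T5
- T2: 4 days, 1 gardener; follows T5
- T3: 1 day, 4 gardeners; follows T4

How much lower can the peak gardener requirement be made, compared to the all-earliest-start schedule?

4

Early-start peak: d1:5  d2:5  d3:6  d4:9  d5:5  d6:1  d7:0  d8:0 ⇒ 9.
Leveled (T4@1, T5@1, T1@3, T2@4, T3@6): d1:5  d2:5  d3:5  d4:5  d5:5  d6:5  d7:1  d8:0 ⇒ 5.
Reduction 9 − 5 = 4.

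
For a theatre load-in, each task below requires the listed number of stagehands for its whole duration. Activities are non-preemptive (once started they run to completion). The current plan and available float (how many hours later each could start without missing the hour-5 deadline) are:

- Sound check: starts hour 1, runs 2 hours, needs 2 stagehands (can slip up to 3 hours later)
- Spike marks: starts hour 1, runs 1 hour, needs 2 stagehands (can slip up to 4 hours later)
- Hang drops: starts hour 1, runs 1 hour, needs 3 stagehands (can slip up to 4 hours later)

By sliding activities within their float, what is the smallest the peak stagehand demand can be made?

Early-start (Sound check@1, Spike marks@1, Hang drops@1) gives peak 7: h1:7  h2:2  h3:0  h4:0  h5:0.
Shift Spike marks→3, Hang drops→4.
Schedule Sound check@1, Spike marks@3, Hang drops@4: h1:2  h2:2  h3:2  h4:3  h5:0 — peak 3.

3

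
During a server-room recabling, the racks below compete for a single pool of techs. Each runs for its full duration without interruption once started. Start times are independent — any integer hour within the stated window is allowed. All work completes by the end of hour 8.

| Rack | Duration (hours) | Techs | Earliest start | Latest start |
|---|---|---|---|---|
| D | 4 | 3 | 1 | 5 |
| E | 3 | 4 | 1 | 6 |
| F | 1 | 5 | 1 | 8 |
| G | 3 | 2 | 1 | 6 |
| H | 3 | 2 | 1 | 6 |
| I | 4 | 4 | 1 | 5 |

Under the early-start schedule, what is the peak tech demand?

20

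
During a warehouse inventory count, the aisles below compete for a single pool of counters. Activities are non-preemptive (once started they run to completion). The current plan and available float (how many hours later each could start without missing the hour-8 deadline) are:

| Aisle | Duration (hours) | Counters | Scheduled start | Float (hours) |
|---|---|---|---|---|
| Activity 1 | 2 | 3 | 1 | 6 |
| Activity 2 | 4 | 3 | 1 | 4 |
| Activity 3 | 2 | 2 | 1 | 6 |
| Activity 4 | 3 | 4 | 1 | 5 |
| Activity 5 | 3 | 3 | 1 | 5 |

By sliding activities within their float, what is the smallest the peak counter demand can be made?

Early-start (Activity 1@1, Activity 2@1, Activity 3@1, Activity 4@1, Activity 5@1) gives peak 15: h1:15  h2:15  h3:10  h4:3  h5:0  h6:0  h7:0  h8:0.
Shift Activity 3→5, Activity 4→6, Activity 5→3.
Schedule Activity 1@1, Activity 2@1, Activity 3@5, Activity 4@6, Activity 5@3: h1:6  h2:6  h3:6  h4:6  h5:5  h6:6  h7:4  h8:4 — peak 6.
Total counter-hours = 43 over 8 hours ⇒ peak ≥ ⌈43/8⌉ = 6, so 6 is optimal.

6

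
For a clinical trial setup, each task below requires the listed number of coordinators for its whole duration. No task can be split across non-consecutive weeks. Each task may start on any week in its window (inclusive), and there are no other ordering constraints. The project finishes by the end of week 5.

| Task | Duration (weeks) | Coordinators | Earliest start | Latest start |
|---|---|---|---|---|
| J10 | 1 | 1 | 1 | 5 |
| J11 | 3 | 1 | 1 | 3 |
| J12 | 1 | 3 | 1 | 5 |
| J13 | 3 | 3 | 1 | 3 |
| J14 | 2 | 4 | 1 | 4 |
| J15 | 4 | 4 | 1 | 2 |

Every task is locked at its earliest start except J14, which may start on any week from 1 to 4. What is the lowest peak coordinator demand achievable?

12

J14@1: w1:16  w2:12  w3:8  w4:4  w5:0 → peak 16
J14@2: w1:12  w2:12  w3:12  w4:4  w5:0 → peak 12
J14@3: w1:12  w2:8  w3:12  w4:8  w5:0 → peak 12
J14@4: w1:12  w2:8  w3:8  w4:8  w5:4 → peak 12
Best is J14@2, peak 12.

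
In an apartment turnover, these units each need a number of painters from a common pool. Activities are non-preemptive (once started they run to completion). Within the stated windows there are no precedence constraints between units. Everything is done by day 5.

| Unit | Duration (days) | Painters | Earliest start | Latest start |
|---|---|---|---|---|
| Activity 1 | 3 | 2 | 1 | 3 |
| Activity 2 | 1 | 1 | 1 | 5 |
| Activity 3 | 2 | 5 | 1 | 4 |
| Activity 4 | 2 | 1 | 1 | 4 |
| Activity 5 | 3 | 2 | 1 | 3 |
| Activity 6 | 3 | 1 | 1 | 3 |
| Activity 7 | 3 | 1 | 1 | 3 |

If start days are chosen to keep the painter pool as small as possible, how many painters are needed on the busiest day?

7

Early-start (Activity 1@1, Activity 2@1, Activity 3@1, Activity 4@1, Activity 5@1, Activity 6@1, Activity 7@1) gives peak 13: d1:13  d2:12  d3:6  d4:0  d5:0.
Shift Activity 3→4, Activity 7→2.
Schedule Activity 1@1, Activity 2@1, Activity 3@4, Activity 4@1, Activity 5@1, Activity 6@1, Activity 7@2: d1:7  d2:7  d3:6  d4:6  d5:5 — peak 7.
Total painter-days = 31 over 5 days ⇒ peak ≥ ⌈31/5⌉ = 7, so 7 is optimal.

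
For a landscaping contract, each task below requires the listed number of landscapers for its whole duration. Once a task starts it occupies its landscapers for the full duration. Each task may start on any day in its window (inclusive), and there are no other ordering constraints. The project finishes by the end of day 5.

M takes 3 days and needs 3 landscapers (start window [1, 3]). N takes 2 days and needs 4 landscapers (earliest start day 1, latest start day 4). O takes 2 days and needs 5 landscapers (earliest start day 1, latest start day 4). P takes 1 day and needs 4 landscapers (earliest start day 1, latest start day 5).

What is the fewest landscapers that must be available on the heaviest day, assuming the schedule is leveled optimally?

7

Early-start (M@1, N@1, O@1, P@1) gives peak 16: d1:16  d2:12  d3:3  d4:0  d5:0.
Shift O→4, P→3.
Schedule M@1, N@1, O@4, P@3: d1:7  d2:7  d3:7  d4:5  d5:5 — peak 7.
Total landscaper-days = 31 over 5 days ⇒ peak ≥ ⌈31/5⌉ = 7, so 7 is optimal.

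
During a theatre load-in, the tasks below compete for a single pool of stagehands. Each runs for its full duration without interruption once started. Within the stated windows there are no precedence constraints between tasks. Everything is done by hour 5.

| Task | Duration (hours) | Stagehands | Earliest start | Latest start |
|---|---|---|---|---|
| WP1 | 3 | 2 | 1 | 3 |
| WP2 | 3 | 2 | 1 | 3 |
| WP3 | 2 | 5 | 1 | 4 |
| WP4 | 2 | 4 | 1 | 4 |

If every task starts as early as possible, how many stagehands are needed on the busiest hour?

Early-start schedule: WP1@1, WP2@1, WP3@1, WP4@1.
Load per hour: hour 1: 13, hour 2: 13, hour 3: 4, hour 4: 0, hour 5: 0.
Peak is 13.

13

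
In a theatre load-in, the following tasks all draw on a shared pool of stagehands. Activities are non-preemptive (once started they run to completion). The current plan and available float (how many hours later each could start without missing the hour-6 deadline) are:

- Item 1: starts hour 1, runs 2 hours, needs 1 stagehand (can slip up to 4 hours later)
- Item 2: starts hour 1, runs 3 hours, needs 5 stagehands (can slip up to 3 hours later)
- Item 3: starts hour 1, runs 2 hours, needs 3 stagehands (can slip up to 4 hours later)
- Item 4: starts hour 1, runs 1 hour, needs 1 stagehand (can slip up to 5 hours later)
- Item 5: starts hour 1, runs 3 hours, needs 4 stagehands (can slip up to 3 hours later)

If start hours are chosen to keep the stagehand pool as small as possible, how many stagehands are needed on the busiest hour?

Early-start (Item 1@1, Item 2@1, Item 3@1, Item 4@1, Item 5@1) gives peak 14: h1:14  h2:13  h3:9  h4:0  h5:0  h6:0.
Shift Item 3→4, Item 5→4.
Schedule Item 1@1, Item 2@1, Item 3@4, Item 4@1, Item 5@4: h1:7  h2:6  h3:5  h4:7  h5:7  h6:4 — peak 7.

7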